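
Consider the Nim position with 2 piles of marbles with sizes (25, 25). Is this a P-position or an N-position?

Compute the nim-sum pairwise:
25 XOR 25 = 0
The nim-sum is 0, so this is a P-position: the player to move is in a losing position under optimal play.

P-position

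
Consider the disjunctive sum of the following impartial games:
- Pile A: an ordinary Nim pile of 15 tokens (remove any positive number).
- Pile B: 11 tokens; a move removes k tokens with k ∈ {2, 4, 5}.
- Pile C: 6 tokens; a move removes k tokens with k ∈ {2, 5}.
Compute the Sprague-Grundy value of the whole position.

Pile A is a plain Nim pile of size 15, so its Grundy value is 15.
Grundy values for pile B (subtraction set {2, 4, 5}):
g(0) = mex{} = 0
g(1) = mex{} = 0
g(2) = mex{0} = 1
g(3) = mex{0} = 1
g(4) = mex{0,1} = 2
g(5) = mex{0,1} = 2
g(6) = mex{0,1,2} = 3
g(7) = mex{1,2} = 0
g(8) = mex{1,2,3} = 0
g(9) = mex{0,2} = 1
g(10) = mex{0,2,3} = 1
g(11) = mex{0,1,3} = 2
So g(11) = 2.
For pile C, compute g(0), g(1), … with moves {2, 5}:
g(0) = mex{} = 0
g(1) = mex{} = 0
g(2) = mex{0} = 1
g(3) = mex{0} = 1
g(4) = mex{1} = 0
g(5) = mex{0,1} = 2
g(6) = mex{0} = 1
So g(6) = 1.
By the Sprague-Grundy theorem, the Grundy value of a sum of independent games is the XOR of the component values.
Combined value = 15 XOR 2 XOR 1 = 12.

12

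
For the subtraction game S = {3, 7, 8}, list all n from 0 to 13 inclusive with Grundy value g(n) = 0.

Build the Grundy sequence with g(k) = mex{g(k−s) : s ∈ {3, 7, 8}, s ≤ k}:
k:     0  1  2  3  4  5  6  7  8  9 10 11 12 13
g(k):  0  0  0  1  1  1  0  2  2  1  3  0  0  2
The P-positions (g = 0) in 0..13 are 0, 1, 2, 6, 11, 12.

0, 1, 2, 6, 11, 12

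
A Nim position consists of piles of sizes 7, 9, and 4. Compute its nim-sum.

Compute the nim-sum pairwise:
7 ^ 9 = 14
14 ^ 4 = 10

10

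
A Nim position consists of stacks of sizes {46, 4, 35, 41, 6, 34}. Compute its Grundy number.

Nim-sum: 46 ⊕ 4 ⊕ 35 ⊕ 41 ⊕ 6 ⊕ 34 = 4.

4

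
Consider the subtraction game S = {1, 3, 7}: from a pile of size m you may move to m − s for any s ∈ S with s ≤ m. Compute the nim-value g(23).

1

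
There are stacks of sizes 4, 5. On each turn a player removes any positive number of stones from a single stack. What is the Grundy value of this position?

1

In binary:
  100  (4)
  101  (5)
  ---
  001  (1)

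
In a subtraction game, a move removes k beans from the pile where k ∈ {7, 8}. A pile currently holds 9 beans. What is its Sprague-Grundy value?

1

Grundy values for subtraction set {7, 8}:
k:     0  1  2  3  4  5  6  7  8  9
g(k):  0  0  0  0  0  0  0  1  1  1
So g(9) = 1.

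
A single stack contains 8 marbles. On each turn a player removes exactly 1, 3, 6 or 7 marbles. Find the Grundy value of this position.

2

Grundy values for subtraction set {1, 3, 6, 7}:
k:     0  1  2  3  4  5  6  7  8
g(k):  0  1  0  1  0  1  2  3  2
So g(8) = 2.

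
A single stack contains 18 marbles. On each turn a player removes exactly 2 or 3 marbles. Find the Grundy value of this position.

1

Compute g(0), g(1), … for moves {2, 3}:
k:     0  1  2  3  4  5  6  7  8  9 10 11 12 13 14 15 16 17 18
g(k):  0  0  1  1  2  0  0  1  1  2  0  0  1  1  2  0  0  1  1
So g(18) = 1.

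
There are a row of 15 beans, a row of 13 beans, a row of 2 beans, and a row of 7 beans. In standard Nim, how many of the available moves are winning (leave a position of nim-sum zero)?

Compute the nim-sum pairwise:
15 ^ 13 = 2
2 ^ 2 = 0
0 ^ 7 = 7
The overall nim-sum is X = 7. A row of size p has a winning move iff p XOR X < p (reduce it to p XOR X).
  15: 15 XOR 7 = 8 < 15 — winning move (to 8).
  13: 13 XOR 7 = 10 < 13 — winning move (to 10).
  2: 2 XOR 7 = 5 ≥ 2 — no move.
  7: 7 XOR 7 = 0 < 7 — winning move (to 0).
That gives 3 winning moves.

3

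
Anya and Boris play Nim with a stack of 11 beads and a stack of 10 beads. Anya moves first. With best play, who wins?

Compute the nim-sum pairwise:
11 ⊕ 10 = 1
The nim-sum is 1 ≠ 0, so this is an N-position: the player to move can win; Anya has a winning move.

Anya wins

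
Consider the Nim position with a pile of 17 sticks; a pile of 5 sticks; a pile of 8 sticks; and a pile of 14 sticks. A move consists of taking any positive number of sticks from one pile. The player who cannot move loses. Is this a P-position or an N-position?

In binary:
  10001  (17)
  00101  (5)
  01000  (8)
  01110  (14)
  -----
  10010  (18)
The nim-sum is 18 ≠ 0, so this is an N-position: the player to move can win.

N-position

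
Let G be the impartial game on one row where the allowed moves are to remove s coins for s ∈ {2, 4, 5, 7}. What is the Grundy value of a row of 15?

3

Compute g(0), g(1), … for moves {2, 4, 5, 7}:
k:     0  1  2  3  4  5  6  7  8  9 10 11 12 13 14 15
g(k):  0  0  1  1  2  2  3  3  4  0  0  1  1  2  2  3
So g(15) = 3.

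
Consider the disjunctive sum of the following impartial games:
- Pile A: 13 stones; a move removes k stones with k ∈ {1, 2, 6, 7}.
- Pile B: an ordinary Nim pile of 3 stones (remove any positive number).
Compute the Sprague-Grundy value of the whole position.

1

Grundy values for pile A (subtraction set {1, 2, 6, 7}):
g(0) = mex{} = 0
g(1) = mex{0} = 1
g(2) = mex{0,1} = 2
g(3) = mex{1,2} = 0
g(4) = mex{0,2} = 1
g(5) = mex{0,1} = 2
g(6) = mex{0,1,2} = 3
g(7) = mex{0,1,2,3} = 4
g(8) = mex{1,2,3,4} = 0
g(9) = mex{0,2,4} = 1
g(10) = mex{0,1} = 2
g(11) = mex{1,2} = 0
g(12) = mex{0,2,3} = 1
g(13) = mex{0,1,3,4} = 2
So g(13) = 2.
Pile B is a plain Nim pile of size 3, so its Grundy value is 3.
The value of a disjunctive sum is the nim-sum of the parts.
Combined value = 2 XOR 3 = 1.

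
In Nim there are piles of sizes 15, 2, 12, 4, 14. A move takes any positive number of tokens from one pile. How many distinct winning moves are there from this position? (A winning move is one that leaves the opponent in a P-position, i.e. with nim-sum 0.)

Write each in binary and XOR column by column:
  1111  (15)
  0010  (2)
  1100  (12)
  0100  (4)
  1110  (14)
  ----
  1011  (11)
The overall nim-sum is X = 11. A pile of size p has a winning move iff p XOR X < p (reduce it to p XOR X).
  15: 15 XOR 11 = 4 < 15 — winning move (to 4).
  2: 2 XOR 11 = 9 ≥ 2 — no move.
  12: 12 XOR 11 = 7 < 12 — winning move (to 7).
  4: 4 XOR 11 = 15 ≥ 4 — no move.
  14: 14 XOR 11 = 5 < 14 — winning move (to 5).
That gives 3 winning moves.

3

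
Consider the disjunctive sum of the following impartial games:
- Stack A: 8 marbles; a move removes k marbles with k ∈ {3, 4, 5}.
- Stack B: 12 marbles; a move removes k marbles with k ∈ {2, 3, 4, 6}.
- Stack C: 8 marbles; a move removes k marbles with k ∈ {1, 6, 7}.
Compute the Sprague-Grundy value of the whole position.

0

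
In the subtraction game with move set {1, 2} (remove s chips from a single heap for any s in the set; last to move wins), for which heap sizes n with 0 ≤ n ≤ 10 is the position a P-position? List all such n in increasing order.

Build the Grundy sequence with g(k) = mex{g(k−s) : s ∈ {1, 2}, s ≤ k}:
g(0) = mex{} = 0
g(1) = mex{0} = 1
g(2) = mex{0,1} = 2
g(3) = mex{1,2} = 0
g(4) = mex{0,2} = 1
g(5) = mex{0,1} = 2
g(6) = mex{1,2} = 0
g(7) = mex{0,2} = 1
g(8) = mex{0,1} = 2
g(9) = mex{1,2} = 0
g(10) = mex{0,2} = 1
The P-positions (g = 0) in 0..10 are 0, 3, 6, 9.

0, 3, 6, 9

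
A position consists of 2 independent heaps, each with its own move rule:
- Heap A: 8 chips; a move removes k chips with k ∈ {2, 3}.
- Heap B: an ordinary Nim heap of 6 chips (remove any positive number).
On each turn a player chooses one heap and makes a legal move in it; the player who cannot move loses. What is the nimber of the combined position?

7

Grundy values for heap A (subtraction set {2, 3}):
k:     0  1  2  3  4  5  6  7  8
g(k):  0  0  1  1  2  0  0  1  1
So g(8) = 1.
Heap B is a plain Nim heap of size 6, so its Grundy value is 6.
By the Sprague-Grundy theorem, the Grundy value of a sum of independent games is the XOR of the component values.
Combined value = 1 XOR 6 = 7.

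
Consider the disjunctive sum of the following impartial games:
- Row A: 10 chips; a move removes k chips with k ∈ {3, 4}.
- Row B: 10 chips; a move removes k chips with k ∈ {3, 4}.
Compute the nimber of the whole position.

Grundy values for row A (subtraction set {3, 4}):
k:     0  1  2  3  4  5  6  7  8  9 10
g(k):  0  0  0  1  1  1  2  0  0  0  1
So g(10) = 1.
For row B, compute g(0), g(1), … with moves {3, 4}:
g(0) = mex{} = 0
g(1) = mex{} = 0
g(2) = mex{} = 0
g(3) = mex{0} = 1
g(4) = mex{0} = 1
g(5) = mex{0} = 1
g(6) = mex{0,1} = 2
g(7) = mex{1} = 0
g(8) = mex{1} = 0
g(9) = mex{1,2} = 0
g(10) = mex{0,2} = 1
So g(10) = 1.
By the Sprague-Grundy theorem, the Grundy value of a sum of independent games is the XOR of the component values.
Combined value = 1 ⊕ 1 = 0.

0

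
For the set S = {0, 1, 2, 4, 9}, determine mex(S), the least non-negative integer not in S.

3

The values 0, 1, 2 are all present; 3 is the first non-negative integer missing from the set.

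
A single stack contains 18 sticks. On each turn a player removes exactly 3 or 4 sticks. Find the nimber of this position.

1

Grundy values for subtraction set {3, 4}:
k:     0  1  2  3  4  5  6  7  8  9 10 11 12 13 14 15 16 17 18
g(k):  0  0  0  1  1  1  2  0  0  0  1  1  1  2  0  0  0  1  1
So g(18) = 1.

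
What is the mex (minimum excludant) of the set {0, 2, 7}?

1

0 is in the set but 1 is not, so the mex is 1.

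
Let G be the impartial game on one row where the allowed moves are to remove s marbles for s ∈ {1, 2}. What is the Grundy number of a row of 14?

2

Build the Grundy sequence with g(k) = mex{g(k−s) : s ∈ {1, 2}, s ≤ k}:
k:     0  1  2  3  4  5  6  7  8  9 10 11 12 13 14
g(k):  0  1  2  0  1  2  0  1  2  0  1  2  0  1  2
So g(14) = 2.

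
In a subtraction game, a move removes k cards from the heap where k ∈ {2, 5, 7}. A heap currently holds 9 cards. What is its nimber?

Compute g(0), g(1), … for moves {2, 5, 7}:
g(0) = mex{} = 0
g(1) = mex{} = 0
g(2) = mex{0} = 1
g(3) = mex{0} = 1
g(4) = mex{1} = 0
g(5) = mex{0,1} = 2
g(6) = mex{0} = 1
g(7) = mex{0,1,2} = 3
g(8) = mex{0,1} = 2
g(9) = mex{0,1,3} = 2
So g(9) = 2.

2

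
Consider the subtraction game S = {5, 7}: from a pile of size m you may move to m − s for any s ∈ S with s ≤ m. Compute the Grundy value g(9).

Grundy values for subtraction set {5, 7}:
g(0) = mex{} = 0
g(1) = mex{} = 0
g(2) = mex{} = 0
g(3) = mex{} = 0
g(4) = mex{} = 0
g(5) = mex{0} = 1
g(6) = mex{0} = 1
g(7) = mex{0} = 1
g(8) = mex{0} = 1
g(9) = mex{0} = 1
So g(9) = 1.

1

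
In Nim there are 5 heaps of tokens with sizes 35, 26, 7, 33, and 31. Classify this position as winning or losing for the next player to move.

Losing position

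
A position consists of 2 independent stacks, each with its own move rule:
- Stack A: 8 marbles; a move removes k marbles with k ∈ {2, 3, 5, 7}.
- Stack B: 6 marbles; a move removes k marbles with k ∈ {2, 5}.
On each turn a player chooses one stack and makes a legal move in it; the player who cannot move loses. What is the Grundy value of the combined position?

5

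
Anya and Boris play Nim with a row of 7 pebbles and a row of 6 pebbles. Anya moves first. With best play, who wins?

Compute the nim-sum pairwise:
7 XOR 6 = 1
The nim-sum is 1 ≠ 0, so this is an N-position: the player to move can win; Anya has a winning move.

Anya wins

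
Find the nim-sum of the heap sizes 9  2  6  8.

5

Compute the nim-sum pairwise:
9 XOR 2 = 11
11 XOR 6 = 13
13 XOR 8 = 5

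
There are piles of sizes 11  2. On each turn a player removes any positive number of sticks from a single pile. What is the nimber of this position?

9

Write each in binary and XOR column by column:
  1011  (11)
  0010  (2)
  ----
  1001  (9)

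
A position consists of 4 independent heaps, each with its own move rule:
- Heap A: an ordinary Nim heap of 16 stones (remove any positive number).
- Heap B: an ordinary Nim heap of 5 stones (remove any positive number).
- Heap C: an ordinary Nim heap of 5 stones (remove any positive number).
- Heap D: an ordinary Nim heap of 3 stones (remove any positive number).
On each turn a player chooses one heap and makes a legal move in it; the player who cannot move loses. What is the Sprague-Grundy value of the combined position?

19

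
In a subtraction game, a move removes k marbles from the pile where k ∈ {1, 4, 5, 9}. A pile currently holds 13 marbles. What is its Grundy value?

3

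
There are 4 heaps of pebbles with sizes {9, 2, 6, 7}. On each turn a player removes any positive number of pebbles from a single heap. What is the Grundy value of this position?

10

Nim-sum: 9 ⊕ 2 ⊕ 6 ⊕ 7 = 10.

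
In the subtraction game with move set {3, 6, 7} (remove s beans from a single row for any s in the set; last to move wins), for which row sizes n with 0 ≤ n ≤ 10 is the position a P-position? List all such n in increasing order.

0, 1, 2, 10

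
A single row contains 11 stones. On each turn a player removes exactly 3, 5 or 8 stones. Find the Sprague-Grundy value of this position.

0

Grundy values for subtraction set {3, 5, 8}:
g(0) = mex{} = 0
g(1) = mex{} = 0
g(2) = mex{} = 0
g(3) = mex{0} = 1
g(4) = mex{0} = 1
g(5) = mex{0} = 1
g(6) = mex{0,1} = 2
g(7) = mex{0,1} = 2
g(8) = mex{0,1} = 2
g(9) = mex{0,1,2} = 3
g(10) = mex{0,1,2} = 3
g(11) = mex{1,2} = 0
So g(11) = 0.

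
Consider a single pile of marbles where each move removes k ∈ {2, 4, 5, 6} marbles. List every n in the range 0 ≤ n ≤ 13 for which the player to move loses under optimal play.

Compute g(0), g(1), … for moves {2, 4, 5, 6}:
g(0) = mex{} = 0
g(1) = mex{} = 0
g(2) = mex{0} = 1
g(3) = mex{0} = 1
g(4) = mex{0,1} = 2
g(5) = mex{0,1} = 2
g(6) = mex{0,1,2} = 3
g(7) = mex{0,1,2} = 3
g(8) = mex{1,2,3} = 0
g(9) = mex{1,2,3} = 0
g(10) = mex{0,2,3} = 1
g(11) = mex{0,2,3} = 1
g(12) = mex{0,1,3} = 2
g(13) = mex{0,1,3} = 2
The P-positions (g = 0) in 0..13 are 0, 1, 8, 9.

0, 1, 8, 9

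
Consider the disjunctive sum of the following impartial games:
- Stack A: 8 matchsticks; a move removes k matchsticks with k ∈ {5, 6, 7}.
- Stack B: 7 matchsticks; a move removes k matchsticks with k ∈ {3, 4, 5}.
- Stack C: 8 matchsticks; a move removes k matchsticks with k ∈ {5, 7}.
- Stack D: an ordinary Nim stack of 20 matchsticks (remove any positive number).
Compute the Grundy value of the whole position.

Grundy values for stack A (subtraction set {5, 6, 7}):
g(0) = mex{} = 0
g(1) = mex{} = 0
g(2) = mex{} = 0
g(3) = mex{} = 0
g(4) = mex{} = 0
g(5) = mex{0} = 1
g(6) = mex{0} = 1
g(7) = mex{0} = 1
g(8) = mex{0} = 1
So g(8) = 1.
For stack B, compute g(0), g(1), … with moves {3, 4, 5}:
k:     0  1  2  3  4  5  6  7
g(k):  0  0  0  1  1  1  2  2
So g(7) = 2.
Grundy values for stack C (subtraction set {5, 7}):
k:     0  1  2  3  4  5  6  7  8
g(k):  0  0  0  0  0  1  1  1  1
So g(8) = 1.
Stack D is a plain Nim stack of size 20, so its Grundy value is 20.
The value of a disjunctive sum is the nim-sum of the parts.
Combined value = 1 ⊕ 2 ⊕ 1 ⊕ 20 = 22.

22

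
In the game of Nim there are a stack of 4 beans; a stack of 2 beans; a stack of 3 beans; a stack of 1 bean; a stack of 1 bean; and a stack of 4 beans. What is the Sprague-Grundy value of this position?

1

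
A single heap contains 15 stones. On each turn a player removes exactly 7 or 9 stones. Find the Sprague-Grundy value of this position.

Compute g(0), g(1), … for moves {7, 9}:
k:     0  1  2  3  4  5  6  7  8  9 10 11 12 13 14 15
g(k):  0  0  0  0  0  0  0  1  1  1  1  1  1  1  2  2
So g(15) = 2.

2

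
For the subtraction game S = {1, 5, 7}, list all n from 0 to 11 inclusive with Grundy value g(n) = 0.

0, 2, 4, 6, 8, 10

Grundy values for subtraction set {1, 5, 7}:
g(0) = mex{} = 0
g(1) = mex{0} = 1
g(2) = mex{1} = 0
g(3) = mex{0} = 1
g(4) = mex{1} = 0
g(5) = mex{0} = 1
g(6) = mex{1} = 0
g(7) = mex{0} = 1
g(8) = mex{1} = 0
g(9) = mex{0} = 1
g(10) = mex{1} = 0
g(11) = mex{0} = 1
The P-positions (g = 0) in 0..11 are 0, 2, 4, 6, 8, 10.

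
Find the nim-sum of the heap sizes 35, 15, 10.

38

Bitwise XOR of the heap sizes:
  100011  (35)
  001111  (15)
  001010  (10)
  ------
  100110  (38)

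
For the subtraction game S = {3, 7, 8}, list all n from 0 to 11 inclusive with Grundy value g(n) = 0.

0, 1, 2, 6, 11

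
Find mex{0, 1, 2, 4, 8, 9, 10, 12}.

3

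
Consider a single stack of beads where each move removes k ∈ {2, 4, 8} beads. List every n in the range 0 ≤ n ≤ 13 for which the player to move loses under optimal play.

Compute g(0), g(1), … for moves {2, 4, 8}:
g(0) = mex{} = 0
g(1) = mex{} = 0
g(2) = mex{0} = 1
g(3) = mex{0} = 1
g(4) = mex{0,1} = 2
g(5) = mex{0,1} = 2
g(6) = mex{1,2} = 0
g(7) = mex{1,2} = 0
g(8) = mex{0,2} = 1
g(9) = mex{0,2} = 1
g(10) = mex{0,1} = 2
g(11) = mex{0,1} = 2
g(12) = mex{1,2} = 0
g(13) = mex{1,2} = 0
The P-positions (g = 0) in 0..13 are 0, 1, 6, 7, 12, 13.

0, 1, 6, 7, 12, 13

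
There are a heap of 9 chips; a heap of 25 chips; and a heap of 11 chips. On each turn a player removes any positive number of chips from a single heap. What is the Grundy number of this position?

Write each in binary and XOR column by column:
  01001  (9)
  11001  (25)
  01011  (11)
  -----
  11011  (27)

27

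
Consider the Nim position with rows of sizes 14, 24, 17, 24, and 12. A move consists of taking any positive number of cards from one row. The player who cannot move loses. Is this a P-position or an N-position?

N-position

In binary:
  01110  (14)
  11000  (24)
  10001  (17)
  11000  (24)
  01100  (12)
  -----
  10011  (19)
The nim-sum is 19 ≠ 0, so this is an N-position: the player to move can win.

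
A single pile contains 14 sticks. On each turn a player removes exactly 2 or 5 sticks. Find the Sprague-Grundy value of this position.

0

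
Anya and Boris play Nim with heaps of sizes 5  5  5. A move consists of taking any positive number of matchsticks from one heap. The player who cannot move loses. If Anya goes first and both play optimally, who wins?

Anya wins

Nim-sum: 5 XOR 5 XOR 5 = 5.
The nim-sum is 5 ≠ 0, so this is an N-position: the player to move can win; Anya has a winning move.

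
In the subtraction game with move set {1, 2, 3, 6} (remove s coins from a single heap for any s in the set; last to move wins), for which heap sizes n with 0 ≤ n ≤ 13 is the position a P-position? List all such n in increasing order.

Build the Grundy sequence with g(k) = mex{g(k−s) : s ∈ {1, 2, 3, 6}, s ≤ k}:
k:     0  1  2  3  4  5  6  7  8  9 10 11 12 13
g(k):  0  1  2  3  0  1  2  3  0  1  2  3  0  1
The P-positions (g = 0) in 0..13 are 0, 4, 8, 12.

0, 4, 8, 12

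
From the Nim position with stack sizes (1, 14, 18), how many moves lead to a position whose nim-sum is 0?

1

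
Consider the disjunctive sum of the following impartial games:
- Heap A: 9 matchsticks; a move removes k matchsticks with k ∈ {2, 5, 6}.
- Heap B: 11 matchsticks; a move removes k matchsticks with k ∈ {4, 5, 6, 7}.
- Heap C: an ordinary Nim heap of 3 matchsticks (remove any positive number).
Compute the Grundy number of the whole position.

1

Grundy values for heap A (subtraction set {2, 5, 6}):
k:     0  1  2  3  4  5  6  7  8  9
g(k):  0  0  1  1  0  2  1  3  0  2
So g(9) = 2.
For heap B, compute g(0), g(1), … with moves {4, 5, 6, 7}:
g(0) = mex{} = 0
g(1) = mex{} = 0
g(2) = mex{} = 0
g(3) = mex{} = 0
g(4) = mex{0} = 1
g(5) = mex{0} = 1
g(6) = mex{0} = 1
g(7) = mex{0} = 1
g(8) = mex{0,1} = 2
g(9) = mex{0,1} = 2
g(10) = mex{0,1} = 2
g(11) = mex{1} = 0
So g(11) = 0.
Heap C is a plain Nim heap of size 3, so its Grundy value is 3.
By the Sprague-Grundy theorem, the Grundy value of a sum of independent games is the XOR of the component values.
Combined value = 2 ⊕ 0 ⊕ 3 = 1.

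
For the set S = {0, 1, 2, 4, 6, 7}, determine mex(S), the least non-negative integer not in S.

3

The values 0, 1, 2 are all present; 3 is the first non-negative integer missing from the set.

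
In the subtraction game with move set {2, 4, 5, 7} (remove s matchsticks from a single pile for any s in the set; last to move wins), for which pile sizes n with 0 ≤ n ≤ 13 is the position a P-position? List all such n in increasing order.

0, 1, 9, 10

Compute g(0), g(1), … for moves {2, 4, 5, 7}:
g(0) = mex{} = 0
g(1) = mex{} = 0
g(2) = mex{0} = 1
g(3) = mex{0} = 1
g(4) = mex{0,1} = 2
g(5) = mex{0,1} = 2
g(6) = mex{0,1,2} = 3
g(7) = mex{0,1,2} = 3
g(8) = mex{0,1,2,3} = 4
g(9) = mex{1,2,3} = 0
g(10) = mex{1,2,3,4} = 0
g(11) = mex{0,2,3} = 1
g(12) = mex{0,2,3,4} = 1
g(13) = mex{0,1,3,4} = 2
The P-positions (g = 0) in 0..13 are 0, 1, 9, 10.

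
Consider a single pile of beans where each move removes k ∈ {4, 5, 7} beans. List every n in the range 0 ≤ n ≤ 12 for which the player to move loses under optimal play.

0, 1, 2, 3, 11, 12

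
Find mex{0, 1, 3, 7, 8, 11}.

2

The values 0, 1 are all present; 2 is the first non-negative integer missing from the set.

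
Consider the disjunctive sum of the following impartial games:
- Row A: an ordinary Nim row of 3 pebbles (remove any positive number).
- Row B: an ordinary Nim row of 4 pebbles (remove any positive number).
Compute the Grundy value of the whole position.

7

Row A is a plain Nim row of size 3, so its Grundy value is 3.
Row B is a plain Nim row of size 4, so its Grundy value is 4.
The value of a disjunctive sum is the nim-sum of the parts.
Combined value = 3 ⊕ 4 = 7.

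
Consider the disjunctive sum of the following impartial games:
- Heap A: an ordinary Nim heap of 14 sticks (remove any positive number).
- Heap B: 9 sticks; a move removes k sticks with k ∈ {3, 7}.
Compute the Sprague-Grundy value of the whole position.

15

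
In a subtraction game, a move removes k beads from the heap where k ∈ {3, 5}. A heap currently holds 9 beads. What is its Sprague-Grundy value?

0

Build the Grundy sequence with g(k) = mex{g(k−s) : s ∈ {3, 5}, s ≤ k}:
k:     0  1  2  3  4  5  6  7  8  9
g(k):  0  0  0  1  1  1  2  2  0  0
So g(9) = 0.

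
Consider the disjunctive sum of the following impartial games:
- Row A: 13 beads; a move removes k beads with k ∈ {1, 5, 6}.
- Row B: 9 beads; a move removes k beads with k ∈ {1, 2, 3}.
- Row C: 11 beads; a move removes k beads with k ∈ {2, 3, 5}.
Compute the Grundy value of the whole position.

For row A, compute g(0), g(1), … with moves {1, 5, 6}:
k:     0  1  2  3  4  5  6  7  8  9 10 11 12 13
g(k):  0  1  0  1  0  1  2  3  2  3  2  0  1  0
So g(13) = 0.
Grundy values for row B (subtraction set {1, 2, 3}):
k:     0  1  2  3  4  5  6  7  8  9
g(k):  0  1  2  3  0  1  2  3  0  1
So g(9) = 1.
For row C, compute g(0), g(1), … with moves {2, 3, 5}:
g(0) = mex{} = 0
g(1) = mex{} = 0
g(2) = mex{0} = 1
g(3) = mex{0} = 1
g(4) = mex{0,1} = 2
g(5) = mex{0,1} = 2
g(6) = mex{0,1,2} = 3
g(7) = mex{1,2} = 0
g(8) = mex{1,2,3} = 0
g(9) = mex{0,2,3} = 1
g(10) = mex{0,2} = 1
g(11) = mex{0,1,3} = 2
So g(11) = 2.
By the Sprague-Grundy theorem, the Grundy value of a sum of independent games is the XOR of the component values.
Combined value = 0 ⊕ 1 ⊕ 2 = 3.

3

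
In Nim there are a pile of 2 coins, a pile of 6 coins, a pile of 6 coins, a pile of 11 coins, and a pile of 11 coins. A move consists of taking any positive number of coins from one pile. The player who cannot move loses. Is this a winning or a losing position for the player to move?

In binary:
  0010  (2)
  0110  (6)
  0110  (6)
  1011  (11)
  1011  (11)
  ----
  0010  (2)
The nim-sum is 2 ≠ 0, so this is an N-position: the player to move can win.

Winning position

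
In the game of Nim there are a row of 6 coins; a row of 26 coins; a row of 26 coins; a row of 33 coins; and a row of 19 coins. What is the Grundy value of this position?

Bitwise XOR of the heap sizes:
  000110  (6)
  011010  (26)
  011010  (26)
  100001  (33)
  010011  (19)
  ------
  110100  (52)

52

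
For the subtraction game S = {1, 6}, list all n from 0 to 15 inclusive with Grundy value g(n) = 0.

0, 2, 4, 7, 9, 11, 14

Compute g(0), g(1), … for moves {1, 6}:
k:     0  1  2  3  4  5  6  7  8  9 10 11 12 13 14 15
g(k):  0  1  0  1  0  1  2  0  1  0  1  0  1  2  0  1
The P-positions (g = 0) in 0..15 are 0, 2, 4, 7, 9, 11, 14.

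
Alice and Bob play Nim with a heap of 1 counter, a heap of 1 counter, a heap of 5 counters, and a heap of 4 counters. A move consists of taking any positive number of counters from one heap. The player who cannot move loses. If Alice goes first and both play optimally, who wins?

Alice wins

Bitwise XOR of the heap sizes:
  001  (1)
  001  (1)
  101  (5)
  100  (4)
  ---
  001  (1)
The nim-sum is 1 ≠ 0, so this is an N-position: the player to move can win; Alice has a winning move.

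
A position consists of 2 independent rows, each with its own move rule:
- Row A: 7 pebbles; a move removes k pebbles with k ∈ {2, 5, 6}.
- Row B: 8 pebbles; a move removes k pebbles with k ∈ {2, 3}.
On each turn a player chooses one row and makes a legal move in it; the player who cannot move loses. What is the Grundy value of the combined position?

2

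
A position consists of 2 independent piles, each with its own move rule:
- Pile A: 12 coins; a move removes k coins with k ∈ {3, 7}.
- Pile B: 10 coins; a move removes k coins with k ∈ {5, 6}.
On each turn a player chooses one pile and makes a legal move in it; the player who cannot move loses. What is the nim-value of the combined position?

2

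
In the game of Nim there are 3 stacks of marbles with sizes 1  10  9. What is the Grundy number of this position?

Nim-sum: 1 ^ 10 ^ 9 = 2.

2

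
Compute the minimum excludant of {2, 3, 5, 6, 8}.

0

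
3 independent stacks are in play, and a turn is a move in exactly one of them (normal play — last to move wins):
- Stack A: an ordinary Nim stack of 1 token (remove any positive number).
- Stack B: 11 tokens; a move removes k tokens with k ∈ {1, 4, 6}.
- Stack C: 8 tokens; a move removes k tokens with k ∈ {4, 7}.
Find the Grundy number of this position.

Stack A is a plain Nim stack of size 1, so its Grundy value is 1.
For stack B, compute g(0), g(1), … with moves {1, 4, 6}:
g(0) = mex{} = 0
g(1) = mex{0} = 1
g(2) = mex{1} = 0
g(3) = mex{0} = 1
g(4) = mex{0,1} = 2
g(5) = mex{1,2} = 0
g(6) = mex{0} = 1
g(7) = mex{1} = 0
g(8) = mex{0,2} = 1
g(9) = mex{0,1} = 2
g(10) = mex{1,2} = 0
g(11) = mex{0} = 1
So g(11) = 1.
Grundy values for stack C (subtraction set {4, 7}):
g(0) = mex{} = 0
g(1) = mex{} = 0
g(2) = mex{} = 0
g(3) = mex{} = 0
g(4) = mex{0} = 1
g(5) = mex{0} = 1
g(6) = mex{0} = 1
g(7) = mex{0} = 1
g(8) = mex{0,1} = 2
So g(8) = 2.
By the Sprague-Grundy theorem, the Grundy value of a sum of independent games is the XOR of the component values.
Combined value = 1 ⊕ 1 ⊕ 2 = 2.

2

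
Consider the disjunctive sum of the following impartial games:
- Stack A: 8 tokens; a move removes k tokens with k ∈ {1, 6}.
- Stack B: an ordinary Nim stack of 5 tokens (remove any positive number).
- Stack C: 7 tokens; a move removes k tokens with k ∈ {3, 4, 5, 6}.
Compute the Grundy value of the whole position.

6

For stack A, compute g(0), g(1), … with moves {1, 6}:
k:     0  1  2  3  4  5  6  7  8
g(k):  0  1  0  1  0  1  2  0  1
So g(8) = 1.
Stack B is a plain Nim stack of size 5, so its Grundy value is 5.
Build the Grundy sequence for stack C with g(k) = mex{g(k−s) : s ∈ {3, 4, 5, 6}, s ≤ k}:
k:     0  1  2  3  4  5  6  7
g(k):  0  0  0  1  1  1  2  2
So g(7) = 2.
By the Sprague-Grundy theorem, the Grundy value of a sum of independent games is the XOR of the component values.
Combined value = 1 XOR 5 XOR 2 = 6.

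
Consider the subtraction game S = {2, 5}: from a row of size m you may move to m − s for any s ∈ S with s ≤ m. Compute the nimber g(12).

Grundy values for subtraction set {2, 5}:
g(0) = mex{} = 0
g(1) = mex{} = 0
g(2) = mex{0} = 1
g(3) = mex{0} = 1
g(4) = mex{1} = 0
g(5) = mex{0,1} = 2
g(6) = mex{0} = 1
g(7) = mex{1,2} = 0
g(8) = mex{1} = 0
g(9) = mex{0} = 1
g(10) = mex{0,2} = 1
g(11) = mex{1} = 0
g(12) = mex{0,1} = 2
So g(12) = 2.

2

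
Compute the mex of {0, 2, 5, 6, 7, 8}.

1

0 is in the set but 1 is not, so the mex is 1.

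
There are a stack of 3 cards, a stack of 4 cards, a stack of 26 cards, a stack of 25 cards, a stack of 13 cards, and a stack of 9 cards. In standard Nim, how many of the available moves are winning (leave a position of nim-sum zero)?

Nim-sum: 3 XOR 4 XOR 26 XOR 25 XOR 13 XOR 9 = 0.
The nim-sum is already 0, so every move leaves a nonzero nim-sum — there are no winning moves.

0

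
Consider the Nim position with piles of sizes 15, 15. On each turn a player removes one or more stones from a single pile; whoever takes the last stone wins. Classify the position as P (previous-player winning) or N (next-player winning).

P-position

Compute the nim-sum pairwise:
15 ⊕ 15 = 0
The nim-sum is 0, so this is a P-position: the player to move is in a losing position under optimal play.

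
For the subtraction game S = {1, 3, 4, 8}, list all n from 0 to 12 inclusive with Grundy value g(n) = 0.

Grundy values for subtraction set {1, 3, 4, 8}:
k:     0  1  2  3  4  5  6  7  8  9 10 11 12
g(k):  0  1  0  1  2  3  2  0  1  0  1  2  3
The P-positions (g = 0) in 0..12 are 0, 2, 7, 9.

0, 2, 7, 9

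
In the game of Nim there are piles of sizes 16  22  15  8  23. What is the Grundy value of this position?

22

Nim-sum: 16 ^ 22 ^ 15 ^ 8 ^ 23 = 22.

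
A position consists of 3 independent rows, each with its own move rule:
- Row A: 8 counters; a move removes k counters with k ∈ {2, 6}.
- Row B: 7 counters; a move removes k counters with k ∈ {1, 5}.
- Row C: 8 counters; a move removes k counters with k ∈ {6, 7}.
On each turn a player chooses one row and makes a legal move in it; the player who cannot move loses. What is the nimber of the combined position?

0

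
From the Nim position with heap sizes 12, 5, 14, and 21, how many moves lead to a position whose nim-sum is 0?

1

In binary:
  01100  (12)
  00101  (5)
  01110  (14)
  10101  (21)
  -----
  10010  (18)
The overall nim-sum is X = 18. A heap of size p has a winning move iff p XOR X < p (reduce it to p XOR X).
  12: 12 XOR 18 = 30 ≥ 12 — no move.
  5: 5 XOR 18 = 23 ≥ 5 — no move.
  14: 14 XOR 18 = 28 ≥ 14 — no move.
  21: 21 XOR 18 = 7 < 21 — winning move (to 7).
That gives 1 winning move.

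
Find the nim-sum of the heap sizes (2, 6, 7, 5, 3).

Compute the nim-sum pairwise:
2 XOR 6 = 4
4 XOR 7 = 3
3 XOR 5 = 6
6 XOR 3 = 5

5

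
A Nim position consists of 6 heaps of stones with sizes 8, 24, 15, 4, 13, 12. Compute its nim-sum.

Compute the nim-sum pairwise:
8 ⊕ 24 = 16
16 ⊕ 15 = 31
31 ⊕ 4 = 27
27 ⊕ 13 = 22
22 ⊕ 12 = 26

26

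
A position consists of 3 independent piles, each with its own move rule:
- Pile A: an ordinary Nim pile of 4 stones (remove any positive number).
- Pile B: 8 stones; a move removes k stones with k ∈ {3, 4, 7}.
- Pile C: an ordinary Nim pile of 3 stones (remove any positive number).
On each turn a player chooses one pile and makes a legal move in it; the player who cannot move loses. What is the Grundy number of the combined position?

Pile A is a plain Nim pile of size 4, so its Grundy value is 4.
For pile B, compute g(0), g(1), … with moves {3, 4, 7}:
g(0) = mex{} = 0
g(1) = mex{} = 0
g(2) = mex{} = 0
g(3) = mex{0} = 1
g(4) = mex{0} = 1
g(5) = mex{0} = 1
g(6) = mex{0,1} = 2
g(7) = mex{0,1} = 2
g(8) = mex{0,1} = 2
So g(8) = 2.
Pile C is a plain Nim pile of size 3, so its Grundy value is 3.
By the Sprague-Grundy theorem, the Grundy value of a sum of independent games is the XOR of the component values.
Combined value = 4 XOR 2 XOR 3 = 5.

5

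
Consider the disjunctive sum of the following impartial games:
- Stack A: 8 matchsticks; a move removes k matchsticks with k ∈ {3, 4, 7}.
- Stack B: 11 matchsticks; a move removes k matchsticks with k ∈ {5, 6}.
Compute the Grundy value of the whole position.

2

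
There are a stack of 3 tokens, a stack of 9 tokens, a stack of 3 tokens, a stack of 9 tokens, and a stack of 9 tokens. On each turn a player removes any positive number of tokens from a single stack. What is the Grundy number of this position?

9

Nim-sum: 3 ⊕ 9 ⊕ 3 ⊕ 9 ⊕ 9 = 9.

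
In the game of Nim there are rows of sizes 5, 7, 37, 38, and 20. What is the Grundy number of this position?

Compute the nim-sum pairwise:
5 ⊕ 7 = 2
2 ⊕ 37 = 39
39 ⊕ 38 = 1
1 ⊕ 20 = 21

21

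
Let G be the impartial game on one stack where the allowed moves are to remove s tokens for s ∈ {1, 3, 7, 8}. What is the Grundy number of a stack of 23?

2

Grundy values for subtraction set {1, 3, 7, 8}:
k:     0  1  2  3  4  5  6  7  8  9 10 11 12 13 14 15 16 17 18 19 20 21 22 23
g(k):  0  1  0  1  0  1  0  1  2  3  2  3  2  3  2  0  1  0  1  0  1  0  1  2
So g(23) = 2.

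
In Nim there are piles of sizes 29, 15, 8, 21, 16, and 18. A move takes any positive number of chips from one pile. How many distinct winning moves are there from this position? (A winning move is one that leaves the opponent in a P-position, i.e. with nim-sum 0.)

3

Nim-sum: 29 ⊕ 15 ⊕ 8 ⊕ 21 ⊕ 16 ⊕ 18 = 13.
The overall nim-sum is X = 13. A pile of size p has a winning move iff p XOR X < p (reduce it to p XOR X).
  29: 29 XOR 13 = 16 < 29 — winning move (to 16).
  15: 15 XOR 13 = 2 < 15 — winning move (to 2).
  8: 8 XOR 13 = 5 < 8 — winning move (to 5).
  21: 21 XOR 13 = 24 ≥ 21 — no move.
  16: 16 XOR 13 = 29 ≥ 16 — no move.
  18: 18 XOR 13 = 31 ≥ 18 — no move.
That gives 3 winning moves.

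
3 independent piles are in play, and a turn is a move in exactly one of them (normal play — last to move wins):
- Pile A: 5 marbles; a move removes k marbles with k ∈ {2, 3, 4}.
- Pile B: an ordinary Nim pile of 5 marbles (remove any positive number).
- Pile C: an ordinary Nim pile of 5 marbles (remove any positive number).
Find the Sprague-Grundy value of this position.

For pile A, compute g(0), g(1), … with moves {2, 3, 4}:
g(0) = mex{} = 0
g(1) = mex{} = 0
g(2) = mex{0} = 1
g(3) = mex{0} = 1
g(4) = mex{0,1} = 2
g(5) = mex{0,1} = 2
So g(5) = 2.
Pile B is a plain Nim pile of size 5, so its Grundy value is 5.
Pile C is a plain Nim pile of size 5, so its Grundy value is 5.
By the Sprague-Grundy theorem, the Grundy value of a sum of independent games is the XOR of the component values.
Combined value = 2 ⊕ 5 ⊕ 5 = 2.

2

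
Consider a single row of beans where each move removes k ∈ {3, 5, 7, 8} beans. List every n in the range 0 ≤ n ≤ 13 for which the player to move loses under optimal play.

0, 1, 2, 11, 12, 13

Build the Grundy sequence with g(k) = mex{g(k−s) : s ∈ {3, 5, 7, 8}, s ≤ k}:
k:     0  1  2  3  4  5  6  7  8  9 10 11 12 13
g(k):  0  0  0  1  1  1  2  2  2  3  3  0  0  0
The P-positions (g = 0) in 0..13 are 0, 1, 2, 11, 12, 13.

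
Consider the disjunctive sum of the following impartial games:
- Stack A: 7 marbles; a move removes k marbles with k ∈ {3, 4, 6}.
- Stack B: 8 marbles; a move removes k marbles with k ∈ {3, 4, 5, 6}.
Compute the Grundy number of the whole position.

Grundy values for stack A (subtraction set {3, 4, 6}):
k:     0  1  2  3  4  5  6  7
g(k):  0  0  0  1  1  1  2  2
So g(7) = 2.
Grundy values for stack B (subtraction set {3, 4, 5, 6}):
k:     0  1  2  3  4  5  6  7  8
g(k):  0  0  0  1  1  1  2  2  2
So g(8) = 2.
By the Sprague-Grundy theorem, the Grundy value of a sum of independent games is the XOR of the component values.
Combined value = 2 ⊕ 2 = 0.

0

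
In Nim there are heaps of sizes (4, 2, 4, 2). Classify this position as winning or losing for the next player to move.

Write each in binary and XOR column by column:
  100  (4)
  010  (2)
  100  (4)
  010  (2)
  ---
  000  (0)
The nim-sum is 0, so this is a P-position: the player to move is in a losing position under optimal play.

Losing position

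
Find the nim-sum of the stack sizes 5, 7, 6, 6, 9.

Compute the nim-sum pairwise:
5 ^ 7 = 2
2 ^ 6 = 4
4 ^ 6 = 2
2 ^ 9 = 11

11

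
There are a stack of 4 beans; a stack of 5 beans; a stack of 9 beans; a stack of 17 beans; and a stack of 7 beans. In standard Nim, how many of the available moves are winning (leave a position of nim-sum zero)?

Compute the nim-sum pairwise:
4 XOR 5 = 1
1 XOR 9 = 8
8 XOR 17 = 25
25 XOR 7 = 30
The overall nim-sum is X = 30. A stack of size p has a winning move iff p XOR X < p (reduce it to p XOR X).
  4: 4 XOR 30 = 26 ≥ 4 — no move.
  5: 5 XOR 30 = 27 ≥ 5 — no move.
  9: 9 XOR 30 = 23 ≥ 9 — no move.
  17: 17 XOR 30 = 15 < 17 — winning move (to 15).
  7: 7 XOR 30 = 25 ≥ 7 — no move.
That gives 1 winning move.

1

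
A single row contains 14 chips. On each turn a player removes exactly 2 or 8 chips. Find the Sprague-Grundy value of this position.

Compute g(0), g(1), … for moves {2, 8}:
g(0) = mex{} = 0
g(1) = mex{} = 0
g(2) = mex{0} = 1
g(3) = mex{0} = 1
g(4) = mex{1} = 0
g(5) = mex{1} = 0
g(6) = mex{0} = 1
g(7) = mex{0} = 1
g(8) = mex{0,1} = 2
g(9) = mex{0,1} = 2
g(10) = mex{1,2} = 0
g(11) = mex{1,2} = 0
g(12) = mex{0} = 1
g(13) = mex{0} = 1
g(14) = mex{1} = 0
So g(14) = 0.

0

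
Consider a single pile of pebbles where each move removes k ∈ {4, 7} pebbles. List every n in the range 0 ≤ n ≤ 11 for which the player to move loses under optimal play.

0, 1, 2, 3, 11

Compute g(0), g(1), … for moves {4, 7}:
k:     0  1  2  3  4  5  6  7  8  9 10 11
g(k):  0  0  0  0  1  1  1  1  2  2  2  0
The P-positions (g = 0) in 0..11 are 0, 1, 2, 3, 11.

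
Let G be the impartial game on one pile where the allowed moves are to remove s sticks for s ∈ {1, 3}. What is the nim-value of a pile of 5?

1

Grundy values for subtraction set {1, 3}:
k:     0  1  2  3  4  5
g(k):  0  1  0  1  0  1
So g(5) = 1.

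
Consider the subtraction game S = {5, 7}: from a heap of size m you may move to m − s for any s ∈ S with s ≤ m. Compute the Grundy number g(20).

1

Grundy values for subtraction set {5, 7}:
k:     0  1  2  3  4  5  6  7  8  9 10 11 12 13 14 15 16 17 18 19 20
g(k):  0  0  0  0  0  1  1  1  1  1  2  2  0  0  0  0  0  1  1  1  1
So g(20) = 1.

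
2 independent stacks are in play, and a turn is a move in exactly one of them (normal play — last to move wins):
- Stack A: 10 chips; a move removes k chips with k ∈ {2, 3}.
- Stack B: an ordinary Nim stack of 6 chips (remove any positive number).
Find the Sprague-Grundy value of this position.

Grundy values for stack A (subtraction set {2, 3}):
g(0) = mex{} = 0
g(1) = mex{} = 0
g(2) = mex{0} = 1
g(3) = mex{0} = 1
g(4) = mex{0,1} = 2
g(5) = mex{1} = 0
g(6) = mex{1,2} = 0
g(7) = mex{0,2} = 1
g(8) = mex{0} = 1
g(9) = mex{0,1} = 2
g(10) = mex{1} = 0
So g(10) = 0.
Stack B is a plain Nim stack of size 6, so its Grundy value is 6.
The value of a disjunctive sum is the nim-sum of the parts.
Combined value = 0 XOR 6 = 6.

6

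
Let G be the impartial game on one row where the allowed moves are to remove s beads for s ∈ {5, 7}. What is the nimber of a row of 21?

1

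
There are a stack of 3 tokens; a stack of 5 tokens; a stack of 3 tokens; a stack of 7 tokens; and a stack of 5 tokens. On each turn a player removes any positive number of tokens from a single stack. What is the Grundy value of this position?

In binary:
  011  (3)
  101  (5)
  011  (3)
  111  (7)
  101  (5)
  ---
  111  (7)

7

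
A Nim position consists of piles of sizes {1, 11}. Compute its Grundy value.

10

Bitwise XOR of the heap sizes:
  0001  (1)
  1011  (11)
  ----
  1010  (10)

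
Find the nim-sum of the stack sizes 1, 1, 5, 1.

Nim-sum: 1 XOR 1 XOR 5 XOR 1 = 4.

4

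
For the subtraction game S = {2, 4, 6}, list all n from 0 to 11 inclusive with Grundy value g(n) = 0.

0, 1, 8, 9

Build the Grundy sequence with g(k) = mex{g(k−s) : s ∈ {2, 4, 6}, s ≤ k}:
g(0) = mex{} = 0
g(1) = mex{} = 0
g(2) = mex{0} = 1
g(3) = mex{0} = 1
g(4) = mex{0,1} = 2
g(5) = mex{0,1} = 2
g(6) = mex{0,1,2} = 3
g(7) = mex{0,1,2} = 3
g(8) = mex{1,2,3} = 0
g(9) = mex{1,2,3} = 0
g(10) = mex{0,2,3} = 1
g(11) = mex{0,2,3} = 1
The P-positions (g = 0) in 0..11 are 0, 1, 8, 9.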